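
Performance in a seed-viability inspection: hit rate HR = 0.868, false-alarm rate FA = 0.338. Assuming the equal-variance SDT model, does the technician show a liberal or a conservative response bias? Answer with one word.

liberal

z(H) = 1.117, z(FA) = -0.418
c = −½·(z(H) + z(FA)) = -0.3495
c < 0 → liberal criterion (biased toward responding “yes”).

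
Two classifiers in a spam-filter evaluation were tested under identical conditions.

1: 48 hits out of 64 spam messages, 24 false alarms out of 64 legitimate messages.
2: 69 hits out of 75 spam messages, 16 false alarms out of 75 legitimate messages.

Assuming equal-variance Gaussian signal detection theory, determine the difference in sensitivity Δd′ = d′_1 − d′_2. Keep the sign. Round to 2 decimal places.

Δd′ = -1.21

1: z(0.7500) = 0.674, z(0.3750) = -0.319, d' = 0.993
2: z(0.9200) = 1.405, z(0.2133) = -0.795, d' = 2.200
Δd' = d'_1 − d'_2 = 0.993 − 2.200 = -1.207
2 has the higher sensitivity.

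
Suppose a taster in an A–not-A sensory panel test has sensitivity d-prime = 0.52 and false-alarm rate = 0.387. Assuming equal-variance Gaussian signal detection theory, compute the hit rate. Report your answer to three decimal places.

z(false-alarm rate) = z(0.387) = -0.2871
z(H) = z(FA) + d' = -0.2871 + 0.52 = 0.2329
hit rate = Φ(0.2329) = 0.5921

hit rate = 0.592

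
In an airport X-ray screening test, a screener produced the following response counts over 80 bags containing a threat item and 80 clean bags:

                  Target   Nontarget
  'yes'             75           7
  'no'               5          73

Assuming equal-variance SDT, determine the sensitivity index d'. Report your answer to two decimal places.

H = 75/80 = 0.9375
FA = 7/80 = 0.0875
Φ⁻¹(H) = Φ⁻¹(0.9375) = 1.534
Φ⁻¹(FA) = Φ⁻¹(0.0875) = -1.356
d' = z(H) − z(FA) = 1.534 − (-1.356) = 2.890

d' = 2.89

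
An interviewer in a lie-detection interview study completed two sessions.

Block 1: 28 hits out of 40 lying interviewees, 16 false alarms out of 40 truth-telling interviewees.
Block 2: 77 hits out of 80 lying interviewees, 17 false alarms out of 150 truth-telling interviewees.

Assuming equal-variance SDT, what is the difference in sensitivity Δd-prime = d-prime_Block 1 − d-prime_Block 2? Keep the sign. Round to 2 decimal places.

Δd-prime = -2.21

Block 1: z(0.7000) = 0.524, z(0.4000) = -0.253, d' = 0.777
Block 2: z(0.9625) = 1.780, z(0.1133) = -1.209, d' = 2.989
Δd' = d'_Block 1 − d'_Block 2 = 0.777 − 2.989 = -2.212
Block 2 has the higher sensitivity.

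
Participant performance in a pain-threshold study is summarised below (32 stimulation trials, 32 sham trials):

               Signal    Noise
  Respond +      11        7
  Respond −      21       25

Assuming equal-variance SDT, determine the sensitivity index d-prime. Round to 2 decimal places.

H = 11/32 = 0.3438
FA = 7/32 = 0.2188
Φ⁻¹(H) = -0.402
Φ⁻¹(FA) = -0.776
d' = z(H) − z(FA) = -0.402 − (-0.776) = 0.374

d-prime = 0.37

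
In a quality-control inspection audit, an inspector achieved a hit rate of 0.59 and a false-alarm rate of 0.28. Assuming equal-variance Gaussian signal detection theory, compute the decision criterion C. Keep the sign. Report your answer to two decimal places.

C = 0.18

z(H) = 0.228
z(FA) = -0.583
c = −½·[z(H) + z(FA)] = −0.5 × (0.228 + (-0.583)) = 0.1775
c > 0: the inspector has a conservative response bias.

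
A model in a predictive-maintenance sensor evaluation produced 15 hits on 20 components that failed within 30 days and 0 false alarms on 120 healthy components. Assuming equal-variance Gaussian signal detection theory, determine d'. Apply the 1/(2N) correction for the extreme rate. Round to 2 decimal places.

The false-alarm rate is 0/120 = 0, so apply the 1/(2N) correction: FA → 1/(2·120) = 0.00417.
z(H) = z(0.75000) = 0.674
z(FA) = z(0.00417) = -2.638
d' = 0.674 − (-2.638) = 3.312

d' = 3.31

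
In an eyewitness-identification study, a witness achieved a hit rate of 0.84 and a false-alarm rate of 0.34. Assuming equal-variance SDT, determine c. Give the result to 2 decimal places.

c = -0.29

z(H) = 0.994
z(FA) = -0.412
c = −½·[z(H) + z(FA)] = −0.5 × (0.994 + (-0.412)) = -0.291
c < 0: the witness has a liberal response bias.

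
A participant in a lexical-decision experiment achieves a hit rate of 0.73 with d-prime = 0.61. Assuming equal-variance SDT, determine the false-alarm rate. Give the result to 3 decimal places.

false-alarm rate = 0.501

z(hit rate) = z(0.73) = 0.6128
z(FA) = z(H) − d' = 0.6128 − 0.61 = 0.0028
false-alarm rate = Φ(0.0028) = 0.5011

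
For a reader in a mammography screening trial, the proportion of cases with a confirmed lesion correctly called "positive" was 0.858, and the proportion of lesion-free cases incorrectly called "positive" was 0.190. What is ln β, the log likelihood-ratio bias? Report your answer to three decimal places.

ln β = -0.189

z(H) = z(0.858) = 1.0714
z(FA) = z(0.190) = -0.8779
ln β = −½·[z(H)² − z(FA)²] = −0.5 × (1.1479 − 0.7707) = -0.1886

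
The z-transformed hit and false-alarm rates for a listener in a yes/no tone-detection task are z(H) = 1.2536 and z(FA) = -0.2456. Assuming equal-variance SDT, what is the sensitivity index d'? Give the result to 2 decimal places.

d' = 1.50

d' = z(H) − z(FA) = 1.2536 − (-0.2456) = 1.4992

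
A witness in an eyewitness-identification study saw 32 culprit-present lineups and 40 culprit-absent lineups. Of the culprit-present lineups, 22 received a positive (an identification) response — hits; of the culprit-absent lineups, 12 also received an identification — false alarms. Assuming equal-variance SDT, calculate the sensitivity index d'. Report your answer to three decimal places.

d' = 1.013

H = 22/32 = 0.6875
FA = 12/40 = 0.3000
z(H) = 0.4888
z(FA) = -0.5244
d' = z(H) − z(FA) = 0.4888 − (-0.5244) = 1.0132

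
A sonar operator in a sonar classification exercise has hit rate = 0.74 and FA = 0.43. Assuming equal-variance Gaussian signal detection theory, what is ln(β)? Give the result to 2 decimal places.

ln β = -0.19

z(H) = 0.643
z(FA) = -0.176
ln β = −½·[z(H)² − z(FA)²] = −0.5 × (0.413 − 0.031) = -0.191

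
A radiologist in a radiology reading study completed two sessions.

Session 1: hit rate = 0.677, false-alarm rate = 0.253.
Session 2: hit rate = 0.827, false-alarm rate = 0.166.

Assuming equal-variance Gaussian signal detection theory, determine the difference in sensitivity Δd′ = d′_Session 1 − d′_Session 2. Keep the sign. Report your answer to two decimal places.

Session 1: z(0.677) = 0.459, z(0.253) = -0.665, d' = 1.124
Session 2: z(0.827) = 0.942, z(0.166) = -0.970, d' = 1.912
Δd' = d'_Session 1 − d'_Session 2 = 1.124 − 1.912 = -0.788
Session 2 has the higher sensitivity.

Δd′ = -0.79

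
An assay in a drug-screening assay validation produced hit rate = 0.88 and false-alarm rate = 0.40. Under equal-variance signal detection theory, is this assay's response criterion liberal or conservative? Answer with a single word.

liberal

z(H) = 1.175, z(FA) = -0.253
c = −½·(z(H) + z(FA)) = -0.461
c < 0 → liberal criterion (biased toward responding “yes”).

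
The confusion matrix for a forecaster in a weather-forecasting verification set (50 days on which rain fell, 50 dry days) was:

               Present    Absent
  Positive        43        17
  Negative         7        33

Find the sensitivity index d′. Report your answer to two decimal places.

H = 43/50 = 0.8600
FA = 17/50 = 0.3400
z(H) = z(0.8600) = 1.0803
z(FA) = z(0.3400) = -0.4125
d' = z(H) − z(FA) = 1.0803 − (-0.4125) = 1.4928

d′ = 1.49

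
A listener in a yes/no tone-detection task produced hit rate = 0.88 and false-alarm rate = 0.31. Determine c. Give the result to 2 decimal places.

z(H) = z(0.88) = 1.1750
z(FA) = z(0.31) = -0.4959
c = −½·[z(H) + z(FA)] = −0.5 × (1.1750 + (-0.4959)) = -0.33955

c = -0.34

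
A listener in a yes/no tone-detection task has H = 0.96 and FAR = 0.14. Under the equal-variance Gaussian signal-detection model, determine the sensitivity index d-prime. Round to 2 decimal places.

z(H) = z(0.96) = 1.751
z(FA) = z(0.14) = -1.080
d' = z(H) − z(FA) = 1.751 − (-1.080) = 2.831

d-prime = 2.83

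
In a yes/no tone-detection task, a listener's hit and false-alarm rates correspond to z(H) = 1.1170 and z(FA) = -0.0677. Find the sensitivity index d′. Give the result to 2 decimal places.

d' = z(H) − z(FA) = 1.1170 − (-0.0677) = 1.1847

d′ = 1.18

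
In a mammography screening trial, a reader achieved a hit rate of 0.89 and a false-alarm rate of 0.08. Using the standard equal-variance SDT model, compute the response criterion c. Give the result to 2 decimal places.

c = 0.09

Φ⁻¹(0.89) = 1.227, Φ⁻¹(0.08) = -1.405
c = −½·[z(H) + z(FA)] = −0.5 × (1.227 + (-1.405)) = 0.089
c > 0: the reader has a conservative response bias.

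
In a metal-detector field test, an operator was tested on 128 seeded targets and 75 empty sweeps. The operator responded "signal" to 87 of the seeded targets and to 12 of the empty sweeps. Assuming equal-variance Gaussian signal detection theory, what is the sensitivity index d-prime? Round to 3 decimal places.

d-prime = 1.461

H = 87/128 = 0.6797
FA = 12/75 = 0.1600
Φ⁻¹(0.6797) = 0.4669, Φ⁻¹(0.1600) = -0.9945
d' = z(H) − z(FA) = 0.4669 − (-0.9945) = 1.4614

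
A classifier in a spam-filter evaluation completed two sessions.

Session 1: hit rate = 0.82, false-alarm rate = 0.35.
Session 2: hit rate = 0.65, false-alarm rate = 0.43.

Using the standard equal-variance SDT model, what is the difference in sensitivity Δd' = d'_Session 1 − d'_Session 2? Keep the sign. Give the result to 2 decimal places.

Δd' = 0.74

Session 1: z(0.82) = 0.915, z(0.35) = -0.385, d' = 1.300
Session 2: z(0.65) = 0.385, z(0.43) = -0.176, d' = 0.561
Δd' = d'_Session 1 − d'_Session 2 = 1.300 − 0.561 = 0.739
Session 1 has the higher sensitivity.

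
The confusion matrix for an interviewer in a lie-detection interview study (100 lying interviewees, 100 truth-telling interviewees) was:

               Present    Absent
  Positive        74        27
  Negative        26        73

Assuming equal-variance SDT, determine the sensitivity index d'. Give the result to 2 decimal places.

d' = 1.26

H = 74/100 = 0.7400
FA = 27/100 = 0.2700
Φ⁻¹(0.7400) = 0.643, Φ⁻¹(0.2700) = -0.613
d' = z(H) − z(FA) = 0.643 − (-0.613) = 1.256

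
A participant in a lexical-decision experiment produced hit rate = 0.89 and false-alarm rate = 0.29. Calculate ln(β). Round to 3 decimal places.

ln β = -0.599

z(H) = 1.2265
z(FA) = -0.5534
ln β = −½·[z(H)² − z(FA)²] = −0.5 × (1.5043 − 0.3063) = -0.5990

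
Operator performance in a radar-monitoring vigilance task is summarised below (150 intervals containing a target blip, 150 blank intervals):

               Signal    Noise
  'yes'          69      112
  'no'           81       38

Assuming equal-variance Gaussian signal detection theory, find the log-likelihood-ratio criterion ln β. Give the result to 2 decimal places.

ln β = 0.22

H = 69/150 = 0.4600
FA = 112/150 = 0.7467
Φ⁻¹(0.4600) = -0.100, Φ⁻¹(0.7467) = 0.664
ln β = −½·[z(H)² − z(FA)²] = −0.5 × (0.010 − 0.441) = 0.2155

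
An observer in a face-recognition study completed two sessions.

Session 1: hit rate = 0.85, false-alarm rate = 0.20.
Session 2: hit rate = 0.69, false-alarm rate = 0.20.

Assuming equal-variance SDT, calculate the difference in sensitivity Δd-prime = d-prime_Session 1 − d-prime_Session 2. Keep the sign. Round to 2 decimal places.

Session 1: z(0.85) = 1.036, z(0.20) = -0.842, d' = 1.878
Session 2: z(0.69) = 0.496, z(0.20) = -0.842, d' = 1.338
Δd' = d'_Session 1 − d'_Session 2 = 1.878 − 1.338 = 0.540
Session 1 has the higher sensitivity.

Δd-prime = 0.54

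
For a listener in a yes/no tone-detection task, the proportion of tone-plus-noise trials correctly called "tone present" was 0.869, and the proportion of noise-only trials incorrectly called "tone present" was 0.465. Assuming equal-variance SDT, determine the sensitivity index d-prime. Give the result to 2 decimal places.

d-prime = 1.21

Φ⁻¹(H) = Φ⁻¹(0.869) = 1.1217
Φ⁻¹(FA) = Φ⁻¹(0.465) = -0.0878
d' = z(H) − z(FA) = 1.1217 − (-0.0878) = 1.2095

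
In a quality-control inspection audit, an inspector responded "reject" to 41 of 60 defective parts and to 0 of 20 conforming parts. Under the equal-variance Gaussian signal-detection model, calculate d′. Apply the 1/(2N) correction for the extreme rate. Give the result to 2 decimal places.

d′ = 2.44

The false-alarm rate is 0/20 = 0, so apply the 1/(2N) correction: FA → 1/(2·20) = 0.02500.
z(H) = z(0.68333) = 0.477
z(FA) = z(0.02500) = -1.960
d' = 0.477 − (-1.960) = 2.437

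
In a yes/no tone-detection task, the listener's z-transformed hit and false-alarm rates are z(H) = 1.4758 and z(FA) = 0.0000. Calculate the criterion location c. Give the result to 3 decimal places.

c = -0.738

c = −½·[z(H) + z(FA)] = −½·(1.4758 + 0.0000) = -0.7379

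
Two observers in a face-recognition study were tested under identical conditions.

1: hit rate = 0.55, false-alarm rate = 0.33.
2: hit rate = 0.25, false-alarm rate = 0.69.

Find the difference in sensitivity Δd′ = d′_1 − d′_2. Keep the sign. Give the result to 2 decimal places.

1: z(0.55) = 0.126, z(0.33) = -0.440, d' = 0.566
2: z(0.25) = -0.674, z(0.69) = 0.496, d' = -1.170
Δd' = d'_1 − d'_2 = 0.566 − (-1.170) = 1.736
1 has the higher sensitivity.

Δd′ = 1.74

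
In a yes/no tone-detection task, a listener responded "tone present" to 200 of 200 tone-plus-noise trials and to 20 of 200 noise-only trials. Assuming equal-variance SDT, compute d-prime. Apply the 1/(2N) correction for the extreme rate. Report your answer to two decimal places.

The hit rate is 200/200 = 1, so apply the 1/(2N) correction: H → 1 − 1/(2·200) = 0.99750.
z(H) = z(0.99750) = 2.807
z(FA) = z(0.10000) = -1.282
d' = 2.807 − (-1.282) = 4.089

d-prime = 4.09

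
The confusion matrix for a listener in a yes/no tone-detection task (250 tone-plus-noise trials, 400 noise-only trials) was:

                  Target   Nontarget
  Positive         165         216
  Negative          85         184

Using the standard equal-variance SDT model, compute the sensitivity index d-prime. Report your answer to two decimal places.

d-prime = 0.31

H = 165/250 = 0.6600
FA = 216/400 = 0.5400
Φ⁻¹(0.6600) = 0.4125, Φ⁻¹(0.5400) = 0.1004
d' = z(H) − z(FA) = 0.4125 − 0.1004 = 0.3121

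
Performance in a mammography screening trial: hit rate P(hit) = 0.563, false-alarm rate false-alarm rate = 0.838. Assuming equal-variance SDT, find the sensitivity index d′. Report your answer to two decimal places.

z(H) = z(0.563) = 0.159
z(FA) = z(0.838) = 0.986
d' = z(H) − z(FA) = 0.159 − 0.986 = -0.827

d′ = -0.83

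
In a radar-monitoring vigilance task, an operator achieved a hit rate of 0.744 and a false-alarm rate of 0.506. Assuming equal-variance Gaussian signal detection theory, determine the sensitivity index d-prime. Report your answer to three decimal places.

d-prime = 0.641

z(H) = 0.6557
z(FA) = 0.0150
d' = z(H) − z(FA) = 0.6557 − 0.0150 = 0.6407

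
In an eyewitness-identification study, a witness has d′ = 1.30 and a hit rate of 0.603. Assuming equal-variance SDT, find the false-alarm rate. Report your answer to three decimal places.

z(hit rate) = z(0.603) = 0.2611
z(FA) = z(H) − d' = 0.2611 − 1.30 = -1.0389
false-alarm rate = Φ(-1.0389) = 0.1494

false-alarm rate = 0.149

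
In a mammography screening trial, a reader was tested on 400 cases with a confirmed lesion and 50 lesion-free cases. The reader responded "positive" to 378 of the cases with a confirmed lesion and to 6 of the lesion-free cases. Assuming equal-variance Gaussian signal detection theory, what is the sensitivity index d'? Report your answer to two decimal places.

H = 378/400 = 0.9450
FA = 6/50 = 0.1200
z(H) = z(0.9450) = 1.5982
z(FA) = z(0.1200) = -1.1750
d' = z(H) − z(FA) = 1.5982 − (-1.1750) = 2.7732

d' = 2.77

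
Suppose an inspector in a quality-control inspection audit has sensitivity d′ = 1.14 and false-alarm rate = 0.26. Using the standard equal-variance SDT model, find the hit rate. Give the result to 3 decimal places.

hit rate = 0.690

z(false-alarm rate) = z(0.26) = -0.6433
z(H) = z(FA) + d' = -0.6433 + 1.14 = 0.4967
hit rate = Φ(0.4967) = 0.6903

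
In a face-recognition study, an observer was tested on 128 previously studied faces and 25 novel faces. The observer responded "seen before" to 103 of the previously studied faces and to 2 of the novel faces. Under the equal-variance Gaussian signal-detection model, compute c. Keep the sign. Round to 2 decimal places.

c = 0.27

H = 103/128 = 0.8047
FA = 2/25 = 0.0800
z(H) = z(0.8047) = 0.8585
z(FA) = z(0.0800) = -1.4051
c = −½·[z(H) + z(FA)] = −0.5 × (0.8585 + (-1.4051)) = 0.2733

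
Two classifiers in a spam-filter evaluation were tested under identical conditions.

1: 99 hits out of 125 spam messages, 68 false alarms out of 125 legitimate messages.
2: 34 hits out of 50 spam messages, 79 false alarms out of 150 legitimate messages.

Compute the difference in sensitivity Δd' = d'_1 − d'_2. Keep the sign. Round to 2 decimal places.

1: z(0.7920) = 0.813, z(0.5440) = 0.111, d' = 0.702
2: z(0.6800) = 0.468, z(0.5267) = 0.067, d' = 0.401
Δd' = d'_1 − d'_2 = 0.702 − 0.401 = 0.301
1 has the higher sensitivity.

Δd' = 0.30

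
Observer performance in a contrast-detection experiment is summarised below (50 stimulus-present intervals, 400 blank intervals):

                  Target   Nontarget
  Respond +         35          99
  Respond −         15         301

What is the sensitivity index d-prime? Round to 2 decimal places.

H = 35/50 = 0.7000
FA = 99/400 = 0.2475
Φ⁻¹(0.7000) = 0.5244, Φ⁻¹(0.2475) = -0.6824
d' = z(H) − z(FA) = 0.5244 − (-0.6824) = 1.2068

d-prime = 1.21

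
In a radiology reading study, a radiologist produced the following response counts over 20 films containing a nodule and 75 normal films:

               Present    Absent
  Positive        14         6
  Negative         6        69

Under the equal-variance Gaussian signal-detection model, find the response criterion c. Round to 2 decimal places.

c = 0.44

H = 14/20 = 0.7000
FA = 6/75 = 0.0800
z(H) = z(0.7000) = 0.5244
z(FA) = z(0.0800) = -1.4051
c = −½·[z(H) + z(FA)] = −0.5 × (0.5244 + (-1.4051)) = 0.44035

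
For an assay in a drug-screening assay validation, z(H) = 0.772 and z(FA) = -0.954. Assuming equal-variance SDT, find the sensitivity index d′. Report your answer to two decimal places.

d' = z(H) − z(FA) = 0.772 − (-0.954) = 1.726

d′ = 1.73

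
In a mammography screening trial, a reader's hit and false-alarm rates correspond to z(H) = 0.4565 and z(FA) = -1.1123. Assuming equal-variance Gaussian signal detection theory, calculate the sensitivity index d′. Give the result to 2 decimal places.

d′ = 1.57

d' = z(H) − z(FA) = 0.4565 − (-1.1123) = 1.5688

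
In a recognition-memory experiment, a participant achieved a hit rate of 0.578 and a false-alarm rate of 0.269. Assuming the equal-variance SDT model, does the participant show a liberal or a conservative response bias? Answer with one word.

conservative

z(H) = 0.197, z(FA) = -0.616
c = −½·(z(H) + z(FA)) = 0.2095
c > 0 → conservative criterion (biased toward responding “no”).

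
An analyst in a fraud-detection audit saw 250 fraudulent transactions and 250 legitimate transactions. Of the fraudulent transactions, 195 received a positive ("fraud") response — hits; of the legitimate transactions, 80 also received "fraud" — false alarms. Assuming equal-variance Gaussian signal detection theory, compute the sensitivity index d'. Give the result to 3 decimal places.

H = 195/250 = 0.7800
FA = 80/250 = 0.3200
Φ⁻¹(H) = Φ⁻¹(0.7800) = 0.7722
Φ⁻¹(FA) = Φ⁻¹(0.3200) = -0.4677
d' = z(H) − z(FA) = 0.7722 − (-0.4677) = 1.2399

d' = 1.240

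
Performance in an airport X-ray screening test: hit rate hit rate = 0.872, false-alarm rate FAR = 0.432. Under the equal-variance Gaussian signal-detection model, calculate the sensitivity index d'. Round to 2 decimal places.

d' = 1.31

z(H) = z(0.872) = 1.136
z(FA) = z(0.432) = -0.171
d' = z(H) − z(FA) = 1.136 − (-0.171) = 1.307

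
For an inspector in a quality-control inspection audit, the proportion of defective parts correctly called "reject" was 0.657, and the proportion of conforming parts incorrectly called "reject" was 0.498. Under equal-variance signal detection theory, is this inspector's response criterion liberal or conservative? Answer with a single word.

z(H) = 0.404, z(FA) = -0.005
c = −½·(z(H) + z(FA)) = -0.1995
c < 0 → liberal criterion (biased toward responding “yes”).

liberal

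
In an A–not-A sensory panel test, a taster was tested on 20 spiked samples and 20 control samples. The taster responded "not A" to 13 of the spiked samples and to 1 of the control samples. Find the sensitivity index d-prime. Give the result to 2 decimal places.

H = 13/20 = 0.6500
FA = 1/20 = 0.0500
z(H) = 0.385
z(FA) = -1.645
d' = z(H) − z(FA) = 0.385 − (-1.645) = 2.030

d-prime = 2.03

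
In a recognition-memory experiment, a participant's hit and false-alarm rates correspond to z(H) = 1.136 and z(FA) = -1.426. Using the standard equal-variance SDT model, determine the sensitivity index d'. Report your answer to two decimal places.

d' = z(H) − z(FA) = 1.136 − (-1.426) = 2.562

d' = 2.56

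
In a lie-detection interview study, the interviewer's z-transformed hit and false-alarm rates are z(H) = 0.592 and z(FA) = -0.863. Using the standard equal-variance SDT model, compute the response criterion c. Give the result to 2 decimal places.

c = 0.14

c = −½·[z(H) + z(FA)] = −½·(0.592 + (-0.863)) = 0.1355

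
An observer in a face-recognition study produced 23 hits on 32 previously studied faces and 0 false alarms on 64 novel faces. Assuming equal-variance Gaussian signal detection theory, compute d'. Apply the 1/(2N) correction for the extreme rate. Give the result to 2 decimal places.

The false-alarm rate is 0/64 = 0, so apply the 1/(2N) correction: FA → 1/(2·64) = 0.00781.
z(H) = z(0.71875) = 0.579
z(FA) = z(0.00781) = -2.418
d' = 0.579 − (-2.418) = 2.997

d' = 3.00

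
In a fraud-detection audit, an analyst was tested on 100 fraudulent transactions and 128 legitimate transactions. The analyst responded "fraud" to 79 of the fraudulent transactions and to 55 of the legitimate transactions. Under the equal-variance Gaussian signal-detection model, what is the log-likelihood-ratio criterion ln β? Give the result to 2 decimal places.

ln β = -0.31

H = 79/100 = 0.7900
FA = 55/128 = 0.4297
z(H) = 0.806
z(FA) = -0.177
ln β = −½·[z(H)² − z(FA)²] = −0.5 × (0.650 − 0.031) = -0.3095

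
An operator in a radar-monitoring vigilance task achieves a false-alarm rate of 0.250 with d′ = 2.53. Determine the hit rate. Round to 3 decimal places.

z(false-alarm rate) = z(0.250) = -0.6745
z(H) = z(FA) + d' = -0.6745 + 2.53 = 1.8555
hit rate = Φ(1.8555) = 0.9682

hit rate = 0.968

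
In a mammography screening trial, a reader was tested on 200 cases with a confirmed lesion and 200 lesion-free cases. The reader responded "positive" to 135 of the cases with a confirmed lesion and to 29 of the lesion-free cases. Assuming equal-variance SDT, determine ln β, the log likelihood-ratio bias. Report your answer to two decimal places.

H = 135/200 = 0.6750
FA = 29/200 = 0.1450
z(H) = 0.454
z(FA) = -1.058
ln β = −½·[z(H)² − z(FA)²] = −0.5 × (0.206 − 1.119) = 0.4565

ln β = 0.46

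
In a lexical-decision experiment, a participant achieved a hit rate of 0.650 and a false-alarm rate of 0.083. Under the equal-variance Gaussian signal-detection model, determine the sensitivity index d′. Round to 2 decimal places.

z(H) = 0.3853
z(FA) = -1.3852
d' = z(H) − z(FA) = 0.3853 − (-1.3852) = 1.7705

d′ = 1.77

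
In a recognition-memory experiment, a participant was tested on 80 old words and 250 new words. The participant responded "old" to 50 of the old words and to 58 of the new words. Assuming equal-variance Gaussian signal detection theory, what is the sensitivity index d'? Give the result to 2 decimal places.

d' = 1.05

H = 50/80 = 0.6250
FA = 58/250 = 0.2320
Φ⁻¹(H) = 0.319
Φ⁻¹(FA) = -0.732
d' = z(H) − z(FA) = 0.319 − (-0.732) = 1.051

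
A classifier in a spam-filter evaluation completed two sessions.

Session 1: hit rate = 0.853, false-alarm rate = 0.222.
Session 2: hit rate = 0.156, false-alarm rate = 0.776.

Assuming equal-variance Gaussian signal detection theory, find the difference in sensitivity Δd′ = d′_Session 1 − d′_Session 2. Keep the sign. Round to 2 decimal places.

Δd′ = 3.58

Session 1: z(0.853) = 1.049, z(0.222) = -0.765, d' = 1.814
Session 2: z(0.156) = -1.011, z(0.776) = 0.759, d' = -1.770
Δd' = d'_Session 1 − d'_Session 2 = 1.814 − (-1.770) = 3.584
Session 1 has the higher sensitivity.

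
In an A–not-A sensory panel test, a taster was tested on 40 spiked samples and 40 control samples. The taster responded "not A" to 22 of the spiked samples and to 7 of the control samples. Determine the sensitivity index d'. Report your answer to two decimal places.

d' = 1.06

H = 22/40 = 0.5500
FA = 7/40 = 0.1750
z(0.5500) = 0.126, z(0.1750) = -0.935
d' = z(H) − z(FA) = 0.126 − (-0.935) = 1.061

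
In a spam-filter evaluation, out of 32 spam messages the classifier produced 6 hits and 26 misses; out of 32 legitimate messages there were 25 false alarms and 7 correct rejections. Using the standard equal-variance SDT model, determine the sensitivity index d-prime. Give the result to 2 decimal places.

H = 6/32 = 0.1875
FA = 25/32 = 0.7812
z(0.1875) = -0.887, z(0.7812) = 0.776
d' = z(H) − z(FA) = -0.887 − 0.776 = -1.663

d-prime = -1.66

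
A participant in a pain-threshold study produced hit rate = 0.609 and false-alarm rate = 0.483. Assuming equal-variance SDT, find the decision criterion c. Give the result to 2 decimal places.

z(H) = 0.2767
z(FA) = -0.0426
c = −½·[z(H) + z(FA)] = −0.5 × (0.2767 + (-0.0426)) = -0.11705
c < 0: the participant has a liberal response bias.

c = -0.12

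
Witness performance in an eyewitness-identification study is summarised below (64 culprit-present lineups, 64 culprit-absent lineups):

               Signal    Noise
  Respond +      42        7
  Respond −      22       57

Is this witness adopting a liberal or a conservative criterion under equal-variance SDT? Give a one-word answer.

conservative

z(H) = 0.402, z(FA) = -1.230
c = −½·(z(H) + z(FA)) = 0.414
c > 0 → conservative criterion (biased toward responding “no”).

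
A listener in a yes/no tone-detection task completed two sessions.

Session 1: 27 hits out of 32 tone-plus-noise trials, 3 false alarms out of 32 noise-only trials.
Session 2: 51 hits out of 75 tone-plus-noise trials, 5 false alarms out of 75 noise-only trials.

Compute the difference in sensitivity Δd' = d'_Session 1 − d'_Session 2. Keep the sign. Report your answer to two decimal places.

Session 1: z(0.8438) = 1.010, z(0.0938) = -1.318, d' = 2.328
Session 2: z(0.6800) = 0.468, z(0.0667) = -1.501, d' = 1.969
Δd' = d'_Session 1 − d'_Session 2 = 2.328 − 1.969 = 0.359
Session 1 has the higher sensitivity.

Δd' = 0.36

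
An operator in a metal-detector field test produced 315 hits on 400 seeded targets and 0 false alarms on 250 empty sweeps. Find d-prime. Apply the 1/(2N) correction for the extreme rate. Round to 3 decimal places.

d-prime = 3.676

The false-alarm rate is 0/250 = 0, so apply the 1/(2N) correction: FA → 1/(2·250) = 0.00200.
z(H) = z(0.78750) = 0.7978
z(FA) = z(0.00200) = -2.8782
d' = 0.7978 − (-2.8782) = 3.6760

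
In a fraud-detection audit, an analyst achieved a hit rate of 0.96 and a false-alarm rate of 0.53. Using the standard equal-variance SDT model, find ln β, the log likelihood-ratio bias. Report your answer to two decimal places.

z(H) = 1.751
z(FA) = 0.075
ln β = −½·[z(H)² − z(FA)²] = −0.5 × (3.066 − 0.006) = -1.530

ln β = -1.53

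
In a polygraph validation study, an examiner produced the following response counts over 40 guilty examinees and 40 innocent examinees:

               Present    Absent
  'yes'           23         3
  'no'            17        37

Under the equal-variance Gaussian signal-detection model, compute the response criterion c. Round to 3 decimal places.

c = 0.625

H = 23/40 = 0.5750
FA = 3/40 = 0.0750
z(0.5750) = 0.1891, z(0.0750) = -1.4395
c = −½·[z(H) + z(FA)] = −0.5 × (0.1891 + (-1.4395)) = 0.6252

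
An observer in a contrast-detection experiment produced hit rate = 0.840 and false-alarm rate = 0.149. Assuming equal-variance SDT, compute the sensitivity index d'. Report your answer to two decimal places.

z(H) = z(0.840) = 0.994
z(FA) = z(0.149) = -1.041
d' = z(H) − z(FA) = 0.994 − (-1.041) = 2.035

d' = 2.04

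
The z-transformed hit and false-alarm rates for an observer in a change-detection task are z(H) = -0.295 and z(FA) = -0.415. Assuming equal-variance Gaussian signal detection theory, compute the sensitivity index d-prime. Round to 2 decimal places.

d-prime = 0.12

d' = z(H) − z(FA) = -0.295 − (-0.415) = 0.120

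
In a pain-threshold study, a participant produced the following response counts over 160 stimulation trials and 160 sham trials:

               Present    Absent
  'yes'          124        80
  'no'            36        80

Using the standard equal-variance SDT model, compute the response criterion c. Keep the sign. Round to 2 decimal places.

H = 124/160 = 0.7750
FA = 80/160 = 0.5000
z(H) = 0.755
z(FA) = 0.000
c = −½·[z(H) + z(FA)] = −0.5 × (0.755 + 0.000) = -0.3775
c < 0: the participant has a liberal response bias.

c = -0.38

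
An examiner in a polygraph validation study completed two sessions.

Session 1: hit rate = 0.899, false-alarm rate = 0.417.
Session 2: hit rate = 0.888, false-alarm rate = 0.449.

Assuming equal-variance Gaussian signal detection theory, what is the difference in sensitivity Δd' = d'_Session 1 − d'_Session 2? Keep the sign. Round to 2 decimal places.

Session 1: z(0.899) = 1.276, z(0.417) = -0.210, d' = 1.486
Session 2: z(0.888) = 1.216, z(0.449) = -0.128, d' = 1.344
Δd' = d'_Session 1 − d'_Session 2 = 1.486 − 1.344 = 0.142
Session 1 has the higher sensitivity.

Δd' = 0.14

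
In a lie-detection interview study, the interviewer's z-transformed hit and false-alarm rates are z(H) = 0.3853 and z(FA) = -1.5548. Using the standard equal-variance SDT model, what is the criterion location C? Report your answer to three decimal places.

C = 0.585

c = −½·[z(H) + z(FA)] = −½·(0.3853 + (-1.5548)) = 0.58475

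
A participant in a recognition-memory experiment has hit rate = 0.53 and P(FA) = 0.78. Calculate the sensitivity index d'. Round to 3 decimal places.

d' = -0.697

z(0.53) = 0.0753, z(0.78) = 0.7722
d' = z(H) − z(FA) = 0.0753 − 0.7722 = -0.6969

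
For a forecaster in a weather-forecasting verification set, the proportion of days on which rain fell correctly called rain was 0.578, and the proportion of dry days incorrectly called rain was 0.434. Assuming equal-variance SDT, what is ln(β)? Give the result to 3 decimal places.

ln β = -0.006

z(H) = 0.1968
z(FA) = -0.1662
ln β = −½·[z(H)² − z(FA)²] = −0.5 × (0.0387 − 0.0276) = -0.00555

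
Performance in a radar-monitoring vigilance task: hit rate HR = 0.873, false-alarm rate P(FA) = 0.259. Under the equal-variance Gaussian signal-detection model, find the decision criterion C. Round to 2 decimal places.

C = -0.25

z(H) = 1.141
z(FA) = -0.646
c = −½·[z(H) + z(FA)] = −0.5 × (1.141 + (-0.646)) = -0.2475
c < 0: the operator has a liberal response bias.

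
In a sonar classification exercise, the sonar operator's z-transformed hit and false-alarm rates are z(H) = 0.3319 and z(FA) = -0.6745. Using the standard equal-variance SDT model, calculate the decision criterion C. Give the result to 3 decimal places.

C = 0.171

c = −½·[z(H) + z(FA)] = −½·(0.3319 + (-0.6745)) = 0.1713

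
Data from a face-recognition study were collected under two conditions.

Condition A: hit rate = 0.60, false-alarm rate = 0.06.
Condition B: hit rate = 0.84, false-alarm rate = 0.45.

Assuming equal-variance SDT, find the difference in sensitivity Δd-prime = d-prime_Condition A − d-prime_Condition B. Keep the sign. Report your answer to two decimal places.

Δd-prime = 0.69

Condition A: z(0.60) = 0.253, z(0.06) = -1.555, d' = 1.808
Condition B: z(0.84) = 0.994, z(0.45) = -0.126, d' = 1.120
Δd' = d'_Condition A − d'_Condition B = 1.808 − 1.120 = 0.688
Condition A has the higher sensitivity.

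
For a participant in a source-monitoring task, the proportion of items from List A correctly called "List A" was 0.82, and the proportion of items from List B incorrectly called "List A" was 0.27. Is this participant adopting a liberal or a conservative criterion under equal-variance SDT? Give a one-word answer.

liberal

z(H) = 0.915, z(FA) = -0.613
c = −½·(z(H) + z(FA)) = -0.151
c < 0 → liberal criterion (biased toward responding “yes”).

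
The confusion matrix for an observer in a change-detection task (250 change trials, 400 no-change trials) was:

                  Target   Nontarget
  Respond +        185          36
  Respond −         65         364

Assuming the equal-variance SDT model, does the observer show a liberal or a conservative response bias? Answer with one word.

z(H) = 0.643, z(FA) = -1.341
c = −½·(z(H) + z(FA)) = 0.349
c > 0 → conservative criterion (biased toward responding “no”).

conservative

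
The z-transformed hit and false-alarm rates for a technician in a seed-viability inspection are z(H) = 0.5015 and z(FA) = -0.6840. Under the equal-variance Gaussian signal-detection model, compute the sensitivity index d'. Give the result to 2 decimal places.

d' = 1.19

d' = z(H) − z(FA) = 0.5015 − (-0.6840) = 1.1855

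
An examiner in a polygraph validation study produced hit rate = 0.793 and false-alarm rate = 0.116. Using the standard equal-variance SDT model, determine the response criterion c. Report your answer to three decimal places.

Φ⁻¹(0.793) = 0.8169, Φ⁻¹(0.116) = -1.1952
c = −½·[z(H) + z(FA)] = −0.5 × (0.8169 + (-1.1952)) = 0.18915
c > 0: the examiner has a conservative response bias.

c = 0.189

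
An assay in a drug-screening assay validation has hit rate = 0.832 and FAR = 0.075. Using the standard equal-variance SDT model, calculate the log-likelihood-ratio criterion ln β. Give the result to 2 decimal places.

ln β = 0.57

z(H) = z(0.832) = 0.962
z(FA) = z(0.075) = -1.440
ln β = −½·[z(H)² − z(FA)²] = −0.5 × (0.925 − 2.074) = 0.5745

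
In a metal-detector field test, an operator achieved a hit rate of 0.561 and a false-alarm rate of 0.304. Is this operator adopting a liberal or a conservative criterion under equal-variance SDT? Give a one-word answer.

z(H) = 0.154, z(FA) = -0.513
c = −½·(z(H) + z(FA)) = 0.1795
c > 0 → conservative criterion (biased toward responding “no”).

conservative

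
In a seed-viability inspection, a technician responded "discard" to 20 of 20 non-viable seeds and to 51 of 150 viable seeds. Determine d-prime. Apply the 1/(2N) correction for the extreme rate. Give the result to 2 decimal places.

The hit rate is 20/20 = 1, so apply the 1/(2N) correction: H → 1 − 1/(2·20) = 0.97500.
z(H) = z(0.97500) = 1.960
z(FA) = z(0.34000) = -0.412
d' = 1.960 − (-0.412) = 2.372

d-prime = 2.37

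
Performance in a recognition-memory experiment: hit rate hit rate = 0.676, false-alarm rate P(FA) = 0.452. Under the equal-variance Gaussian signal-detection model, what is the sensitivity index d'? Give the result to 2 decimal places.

d' = 0.58

Φ⁻¹(H) = Φ⁻¹(0.676) = 0.457
Φ⁻¹(FA) = Φ⁻¹(0.452) = -0.121
d' = z(H) − z(FA) = 0.457 − (-0.121) = 0.578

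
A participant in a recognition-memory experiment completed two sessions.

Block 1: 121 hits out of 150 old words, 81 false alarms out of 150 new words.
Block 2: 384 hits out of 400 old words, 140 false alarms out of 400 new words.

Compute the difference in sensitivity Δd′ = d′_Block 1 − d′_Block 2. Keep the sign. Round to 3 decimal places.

Block 1: z(0.8067) = 0.8658, z(0.5400) = 0.1004, d' = 0.7654
Block 2: z(0.9600) = 1.7507, z(0.3500) = -0.3853, d' = 2.1360
Δd' = d'_Block 1 − d'_Block 2 = 0.7654 − 2.1360 = -1.3706
Block 2 has the higher sensitivity.

Δd′ = -1.371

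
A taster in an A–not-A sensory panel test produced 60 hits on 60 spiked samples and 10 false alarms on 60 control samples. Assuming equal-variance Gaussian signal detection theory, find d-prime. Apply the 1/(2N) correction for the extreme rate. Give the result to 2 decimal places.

d-prime = 3.36

The hit rate is 60/60 = 1, so apply the 1/(2N) correction: H → 1 − 1/(2·60) = 0.99167.
z(H) = z(0.99167) = 2.394
z(FA) = z(0.16667) = -0.967
d' = 2.394 − (-0.967) = 3.361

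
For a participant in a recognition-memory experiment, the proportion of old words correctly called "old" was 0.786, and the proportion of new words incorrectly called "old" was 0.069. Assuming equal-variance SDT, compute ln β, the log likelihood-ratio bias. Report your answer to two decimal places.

Φ⁻¹(0.786) = 0.793, Φ⁻¹(0.069) = -1.483
ln β = −½·[z(H)² − z(FA)²] = −0.5 × (0.629 − 2.199) = 0.785

ln β = 0.79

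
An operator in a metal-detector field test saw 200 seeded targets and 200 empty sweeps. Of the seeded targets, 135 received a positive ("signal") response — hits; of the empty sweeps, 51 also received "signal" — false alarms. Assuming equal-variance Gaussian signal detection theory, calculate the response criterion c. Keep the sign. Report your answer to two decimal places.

H = 135/200 = 0.6750
FA = 51/200 = 0.2550
z(H) = z(0.6750) = 0.4538
z(FA) = z(0.2550) = -0.6588
c = −½·[z(H) + z(FA)] = −0.5 × (0.4538 + (-0.6588)) = 0.1025
c > 0: the operator has a conservative response bias.

c = 0.10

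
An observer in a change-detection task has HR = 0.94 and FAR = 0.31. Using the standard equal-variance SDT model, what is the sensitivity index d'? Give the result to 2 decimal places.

z(H) = z(0.94) = 1.5548
z(FA) = z(0.31) = -0.4959
d' = z(H) − z(FA) = 1.5548 − (-0.4959) = 2.0507

d' = 2.05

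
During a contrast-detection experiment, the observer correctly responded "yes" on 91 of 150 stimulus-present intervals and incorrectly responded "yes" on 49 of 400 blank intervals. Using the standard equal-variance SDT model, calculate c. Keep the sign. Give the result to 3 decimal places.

c = 0.446

H = 91/150 = 0.6067
FA = 49/400 = 0.1225
z(H) = z(0.6067) = 0.2707
z(FA) = z(0.1225) = -1.1626
c = −½·[z(H) + z(FA)] = −0.5 × (0.2707 + (-1.1626)) = 0.44595
c > 0: the observer has a conservative response bias.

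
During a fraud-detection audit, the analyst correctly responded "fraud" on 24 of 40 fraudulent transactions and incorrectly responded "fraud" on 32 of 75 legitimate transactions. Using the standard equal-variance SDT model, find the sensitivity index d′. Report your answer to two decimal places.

d′ = 0.44

H = 24/40 = 0.6000
FA = 32/75 = 0.4267
z(0.6000) = 0.2533, z(0.4267) = -0.1848
d' = z(H) − z(FA) = 0.2533 − (-0.1848) = 0.4381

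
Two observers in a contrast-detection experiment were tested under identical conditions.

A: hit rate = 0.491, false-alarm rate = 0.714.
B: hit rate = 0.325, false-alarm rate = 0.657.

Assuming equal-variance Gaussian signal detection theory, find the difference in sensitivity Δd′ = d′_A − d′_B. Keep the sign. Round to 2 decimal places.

Δd′ = 0.27

A: z(0.491) = -0.023, z(0.714) = 0.565, d' = -0.588
B: z(0.325) = -0.454, z(0.657) = 0.404, d' = -0.858
Δd' = d'_A − d'_B = -0.588 − (-0.858) = 0.270
A has the higher sensitivity.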